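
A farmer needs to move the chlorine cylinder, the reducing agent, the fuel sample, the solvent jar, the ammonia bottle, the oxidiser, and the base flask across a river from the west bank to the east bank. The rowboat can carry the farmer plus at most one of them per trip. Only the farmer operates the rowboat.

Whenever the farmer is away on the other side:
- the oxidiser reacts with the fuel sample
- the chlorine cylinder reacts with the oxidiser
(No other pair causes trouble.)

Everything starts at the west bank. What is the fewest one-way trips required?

Counting alone: the farmer can take at most 1 across per trip to the east bank, so moving all 7 needs at least 7 loaded trips out, with a return between consecutive ones — at least 13 crossings.
The safety rule pushes this higher. Following every safe sequence of crossings, the most of the 7 that can be at the east bank as the rowboat arrives there on crossing 13 is 6 — never all 7.
So no plan with fewer than 15 crossings exists, and this one achieves 15:
1. Farmer goes to the east bank with the oxidiser.
2. Farmer goes back to the west bank alone.
3. Farmer goes to the east bank with the chlorine cylinder.
4. Farmer goes back to the west bank with the oxidiser.
5. Farmer goes to the east bank with the fuel sample.
6. Farmer goes back to the west bank alone.
7. Farmer goes to the east bank with the reducing agent.
8. Farmer goes back to the west bank alone.
9. Farmer goes to the east bank with the solvent jar.
10. Farmer goes back to the west bank alone.
11. Farmer goes to the east bank with the ammonia bottle.
12. Farmer goes back to the west bank alone.
13. Farmer goes to the east bank with the base flask.
14. Farmer goes back to the west bank alone.
15. Farmer goes to the east bank with the oxidiser.

15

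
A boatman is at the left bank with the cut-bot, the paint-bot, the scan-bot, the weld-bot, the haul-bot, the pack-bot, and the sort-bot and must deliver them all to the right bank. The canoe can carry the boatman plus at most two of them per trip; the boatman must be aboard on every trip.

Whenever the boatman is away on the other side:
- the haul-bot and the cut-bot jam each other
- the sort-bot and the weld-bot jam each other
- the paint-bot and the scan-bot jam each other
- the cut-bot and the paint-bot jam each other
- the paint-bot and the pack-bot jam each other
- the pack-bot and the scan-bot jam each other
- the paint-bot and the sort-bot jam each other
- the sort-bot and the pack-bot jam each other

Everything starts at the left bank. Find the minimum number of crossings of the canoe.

impossible

Whatever the first load, the items left behind include a forbidden pair without the boatman. No opening move is safe, so no plan exists.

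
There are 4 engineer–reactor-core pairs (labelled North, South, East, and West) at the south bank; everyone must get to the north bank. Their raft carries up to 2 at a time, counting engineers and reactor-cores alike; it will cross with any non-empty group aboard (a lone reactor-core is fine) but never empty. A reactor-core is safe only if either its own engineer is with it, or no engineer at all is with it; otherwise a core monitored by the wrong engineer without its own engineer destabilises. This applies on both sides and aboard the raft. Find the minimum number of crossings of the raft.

impossible

Following every safe sequence of crossings from the start, the most of the 8 that can be at the north bank as the raft arrives there on crossings 1, 3, 5 is 2, 3, 4 respectively; the best ever achieved is 4 of 8.
From crossing 7 on, no configuration arises that was not already reachable earlier: only 44 distinct safe configurations (who is on which side, and where the raft is) can ever be reached, none of them has everyone across, and every continuation just revisits them. So no valid plan exists.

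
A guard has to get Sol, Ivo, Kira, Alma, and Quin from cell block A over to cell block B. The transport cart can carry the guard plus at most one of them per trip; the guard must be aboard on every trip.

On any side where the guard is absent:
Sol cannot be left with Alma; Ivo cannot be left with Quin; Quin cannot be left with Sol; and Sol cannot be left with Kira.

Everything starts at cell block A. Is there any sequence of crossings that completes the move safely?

No

Whatever the first load, the items left behind include a forbidden pair without the guard. No opening move is safe, so no plan exists.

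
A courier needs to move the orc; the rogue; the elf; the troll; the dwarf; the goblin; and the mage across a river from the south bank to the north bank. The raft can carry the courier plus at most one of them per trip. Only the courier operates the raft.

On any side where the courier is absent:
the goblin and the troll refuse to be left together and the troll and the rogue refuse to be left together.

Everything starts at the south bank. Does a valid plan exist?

Yes

1. Courier goes to the north bank with the troll.  [the south bank: the dwarf, the elf, the goblin, the mage, the orc, the rogue | the north bank: the troll]
2. Courier goes back to the south bank alone.  [the south bank: the dwarf, the elf, the goblin, the mage, the orc, the rogue | the north bank: the troll]
3. Courier goes to the north bank with the orc.  [the south bank: the dwarf, the elf, the goblin, the mage, the rogue | the north bank: the orc, the troll]
4. Courier goes back to the south bank alone.  [the south bank: the dwarf, the elf, the goblin, the mage, the rogue | the north bank: the orc, the troll]
5. Courier goes to the north bank with the rogue.  [the south bank: the dwarf, the elf, the goblin, the mage | the north bank: the orc, the rogue, the troll]
6. Courier goes back to the south bank with the troll.  [the south bank: the dwarf, the elf, the goblin, the mage, the troll | the north bank: the orc, the rogue]
7. Courier goes to the north bank with the goblin.  [the south bank: the dwarf, the elf, the mage, the troll | the north bank: the goblin, the orc, the rogue]
8. Courier goes back to the south bank alone.  [the south bank: the dwarf, the elf, the mage, the troll | the north bank: the goblin, the orc, the rogue]
9. Courier goes to the north bank with the elf.  [the south bank: the dwarf, the mage, the troll | the north bank: the elf, the goblin, the orc, the rogue]
10. Courier goes back to the south bank alone.  [the south bank: the dwarf, the mage, the troll | the north bank: the elf, the goblin, the orc, the rogue]
11. Courier goes to the north bank with the dwarf.  [the south bank: the mage, the troll | the north bank: the dwarf, the elf, the goblin, the orc, the rogue]
12. Courier goes back to the south bank alone.  [the south bank: the mage, the troll | the north bank: the dwarf, the elf, the goblin, the orc, the rogue]
13. Courier goes to the north bank with the mage.  [the south bank: the troll | the north bank: the dwarf, the elf, the goblin, the mage, the orc, the rogue]
14. Courier goes back to the south bank alone.  [the south bank: the troll | the north bank: the dwarf, the elf, the goblin, the mage, the orc, the rogue]
15. Courier goes to the north bank with the troll.  [the south bank: — | the north bank: the dwarf, the elf, the goblin, the mage, the orc, the rogue, the troll]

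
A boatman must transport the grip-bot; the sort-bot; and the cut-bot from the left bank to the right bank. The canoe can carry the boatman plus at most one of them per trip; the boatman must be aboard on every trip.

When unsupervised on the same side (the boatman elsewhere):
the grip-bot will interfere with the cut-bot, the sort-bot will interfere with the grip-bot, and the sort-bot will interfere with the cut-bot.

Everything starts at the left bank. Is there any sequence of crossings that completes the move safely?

Whatever the first load, the items left behind include a forbidden pair without the boatman. No opening move is safe, so no plan exists.

No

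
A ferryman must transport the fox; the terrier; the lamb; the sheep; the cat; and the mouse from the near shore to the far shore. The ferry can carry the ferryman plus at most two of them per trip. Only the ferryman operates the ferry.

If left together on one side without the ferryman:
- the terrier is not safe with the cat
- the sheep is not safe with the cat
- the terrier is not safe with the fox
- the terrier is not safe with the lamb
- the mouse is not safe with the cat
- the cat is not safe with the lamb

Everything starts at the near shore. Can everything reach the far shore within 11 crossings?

Yes

Yes — this plan uses 9 crossings (≤ 11):
1. Ferryman goes to the far shore with the cat and the terrier.  [the near shore: the fox, the lamb, the mouse, the sheep | the far shore: the cat, the terrier]
2. Ferryman goes back to the near shore with the terrier.  [the near shore: the fox, the lamb, the mouse, the sheep, the terrier | the far shore: the cat]
3. Ferryman goes to the far shore with the fox and the terrier.  [the near shore: the lamb, the mouse, the sheep | the far shore: the cat, the fox, the terrier]
4. Ferryman goes back to the near shore with the terrier.  [the near shore: the lamb, the mouse, the sheep, the terrier | the far shore: the cat, the fox]
5. Ferryman goes to the far shore with the lamb and the sheep.  [the near shore: the mouse, the terrier | the far shore: the cat, the fox, the lamb, the sheep]
6. Ferryman goes back to the near shore with the cat.  [the near shore: the cat, the mouse, the terrier | the far shore: the fox, the lamb, the sheep]
7. Ferryman goes to the far shore with the mouse and the terrier.  [the near shore: the cat | the far shore: the fox, the lamb, the mouse, the sheep, the terrier]
8. Ferryman goes back to the near shore with the terrier.  [the near shore: the cat, the terrier | the far shore: the fox, the lamb, the mouse, the sheep]
9. Ferryman goes to the far shore with the cat and the terrier.  [the near shore: — | the far shore: the cat, the fox, the lamb, the mouse, the sheep, the terrier]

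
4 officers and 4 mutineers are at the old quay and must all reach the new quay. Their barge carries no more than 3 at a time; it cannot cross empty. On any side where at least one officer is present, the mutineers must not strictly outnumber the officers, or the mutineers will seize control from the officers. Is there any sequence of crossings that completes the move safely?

1. 2 mutineers → the new quay.  (the old quay: 4O 2M; the new quay: 0O 2M)
2. 1 mutineer ← the old quay.  (the old quay: 4O 3M; the new quay: 0O 1M)
3. 3 mutineers → the new quay.  (the old quay: 4O 0M; the new quay: 0O 4M)
4. 1 mutineer ← the old quay.  (the old quay: 4O 1M; the new quay: 0O 3M)
5. 3 officers → the new quay.  (the old quay: 1O 1M; the new quay: 3O 3M)
6. 1 officer and 1 mutineer ← the old quay.  (the old quay: 2O 2M; the new quay: 2O 2M)
7. 2 officers → the new quay.  (the old quay: 0O 2M; the new quay: 4O 2M)
8. 1 mutineer ← the old quay.  (the old quay: 0O 3M; the new quay: 4O 1M)
9. 3 mutineers → the new quay.  (the old quay: 0O 0M; the new quay: 4O 4M)

Yes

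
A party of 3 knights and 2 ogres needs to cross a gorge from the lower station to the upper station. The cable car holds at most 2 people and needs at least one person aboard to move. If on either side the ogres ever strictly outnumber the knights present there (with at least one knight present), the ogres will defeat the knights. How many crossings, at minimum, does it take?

7

Counting alone: each trip to the upper station takes at most 2 across and each return brings at least 1 back, so after t trips out (and t−1 returns) at most 2t − (t−1) of the 5 are across; that first reaches 5 at t = 4, so at least 7 crossings are needed.
The plan below uses exactly 7 crossings, so it is optimal:
1. 2 ogres → the upper station.  (the lower station: 3K 0O; the upper station: 0K 2O)
2. 1 ogre ← the lower station.  (the lower station: 3K 1O; the upper station: 0K 1O)
3. 2 knights → the upper station.  (the lower station: 1K 1O; the upper station: 2K 1O)
4. 1 knight ← the lower station.  (the lower station: 2K 1O; the upper station: 1K 1O)
5. 1 knight and 1 ogre → the upper station.  (the lower station: 1K 0O; the upper station: 2K 2O)
6. 1 ogre ← the lower station.  (the lower station: 1K 1O; the upper station: 2K 1O)
7. 1 knight and 1 ogre → the upper station.  (the lower station: 0K 0O; the upper station: 3K 2O)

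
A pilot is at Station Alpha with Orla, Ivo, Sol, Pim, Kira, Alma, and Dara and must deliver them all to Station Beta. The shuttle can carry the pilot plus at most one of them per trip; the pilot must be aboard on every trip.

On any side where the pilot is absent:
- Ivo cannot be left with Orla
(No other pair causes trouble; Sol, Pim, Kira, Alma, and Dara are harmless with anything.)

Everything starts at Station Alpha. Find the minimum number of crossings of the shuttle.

Counting alone: the pilot can take at most 1 across per trip to Station Beta, so moving all 7 needs at least 7 loaded trips out, with a return between consecutive ones — at least 13 crossings.
The plan below uses exactly 13 crossings, so it is optimal:
1. Pilot goes to Station Beta with Orla.
2. Pilot goes back to Station Alpha alone.
3. Pilot goes to Station Beta with Sol.
4. Pilot goes back to Station Alpha alone.
5. Pilot goes to Station Beta with Pim.
6. Pilot goes back to Station Alpha alone.
7. Pilot goes to Station Beta with Kira.
8. Pilot goes back to Station Alpha alone.
9. Pilot goes to Station Beta with Alma.
10. Pilot goes back to Station Alpha alone.
11. Pilot goes to Station Beta with Dara.
12. Pilot goes back to Station Alpha alone.
13. Pilot goes to Station Beta with Ivo.

13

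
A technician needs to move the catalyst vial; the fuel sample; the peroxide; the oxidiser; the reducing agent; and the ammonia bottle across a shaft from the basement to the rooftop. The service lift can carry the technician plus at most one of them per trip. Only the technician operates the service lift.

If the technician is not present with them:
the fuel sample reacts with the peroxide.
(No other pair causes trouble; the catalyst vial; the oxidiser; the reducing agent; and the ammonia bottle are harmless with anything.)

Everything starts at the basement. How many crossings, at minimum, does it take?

Counting alone: the technician can take at most 1 across per trip to the rooftop, so moving all 6 needs at least 6 loaded trips out, with a return between consecutive ones — at least 11 crossings.
The plan below uses exactly 11 crossings, so it is optimal:
1. Technician goes to the rooftop with the fuel sample.
2. Technician goes back to the basement alone.
3. Technician goes to the rooftop with the catalyst vial.
4. Technician goes back to the basement alone.
5. Technician goes to the rooftop with the oxidiser.
6. Technician goes back to the basement alone.
7. Technician goes to the rooftop with the reducing agent.
8. Technician goes back to the basement alone.
9. Technician goes to the rooftop with the ammonia bottle.
10. Technician goes back to the basement alone.
11. Technician goes to the rooftop with the peroxide.

11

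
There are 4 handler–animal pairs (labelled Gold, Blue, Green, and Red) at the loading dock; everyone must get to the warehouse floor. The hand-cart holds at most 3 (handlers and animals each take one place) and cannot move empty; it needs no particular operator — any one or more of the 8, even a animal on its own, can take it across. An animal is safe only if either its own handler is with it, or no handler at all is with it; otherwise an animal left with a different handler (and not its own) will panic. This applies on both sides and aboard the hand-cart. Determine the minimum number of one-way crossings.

Counting alone: each trip to the warehouse floor takes at most 3 across and each return brings at least 1 back, so after t trips out (and t−1 returns) at most 3t − (t−1) of the 8 are across; that first reaches 8 at t = 4, so at least 7 crossings are needed.
The safety rule pushes this higher. Following every safe sequence of crossings, the most of the 8 that can be at the warehouse floor as the hand-cart arrives there on crossing 7 is 7 — never all 8.
So no plan with fewer than 9 crossings exists, and this one achieves 9:
1. animal Gold and handler Gold cross → the warehouse floor.
2. handler Gold crosses ← the loading dock.
3. animal Blue, handler Blue, and handler Gold cross → the warehouse floor.
4. animal Gold and handler Gold cross ← the loading dock.
5. handler Gold, handler Green, and handler Red cross → the warehouse floor.
6. animal Blue crosses ← the loading dock.
7. animal Blue and animal Gold cross → the warehouse floor.
8. animal Gold crosses ← the loading dock.
9. animal Gold, animal Green, and animal Red cross → the warehouse floor.

9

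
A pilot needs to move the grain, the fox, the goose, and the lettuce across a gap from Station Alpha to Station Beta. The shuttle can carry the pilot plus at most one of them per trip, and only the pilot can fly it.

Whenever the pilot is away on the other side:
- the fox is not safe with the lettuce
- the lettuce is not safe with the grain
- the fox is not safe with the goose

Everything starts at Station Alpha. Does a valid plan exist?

No

Whatever the first load, the items left behind include a forbidden pair without the pilot. No opening move is safe, so no plan exists.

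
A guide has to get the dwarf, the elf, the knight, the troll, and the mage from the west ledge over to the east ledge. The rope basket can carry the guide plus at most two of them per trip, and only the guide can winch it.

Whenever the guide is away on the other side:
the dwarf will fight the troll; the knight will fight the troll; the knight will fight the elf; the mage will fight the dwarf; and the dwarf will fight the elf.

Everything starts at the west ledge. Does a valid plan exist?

Yes

1. Guide goes to the east ledge with the dwarf and the knight.  [the west ledge: the elf, the mage, the troll | the east ledge: the dwarf, the knight]
2. Guide goes back to the west ledge alone.  [the west ledge: the elf, the mage, the troll | the east ledge: the dwarf, the knight]
3. Guide goes to the east ledge with the elf.  [the west ledge: the mage, the troll | the east ledge: the dwarf, the elf, the knight]
4. Guide goes back to the west ledge with the dwarf and the knight.  [the west ledge: the dwarf, the knight, the mage, the troll | the east ledge: the elf]
5. Guide goes to the east ledge with the mage and the troll.  [the west ledge: the dwarf, the knight | the east ledge: the elf, the mage, the troll]
6. Guide goes back to the west ledge alone.  [the west ledge: the dwarf, the knight | the east ledge: the elf, the mage, the troll]
7. Guide goes to the east ledge with the dwarf and the knight.  [the west ledge: — | the east ledge: the dwarf, the elf, the knight, the mage, the troll]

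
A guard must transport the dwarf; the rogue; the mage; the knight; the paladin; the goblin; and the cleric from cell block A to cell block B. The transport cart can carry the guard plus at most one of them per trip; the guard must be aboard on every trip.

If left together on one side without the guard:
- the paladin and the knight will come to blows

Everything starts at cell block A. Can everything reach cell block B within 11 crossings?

No

Counting alone: the guard can take at most 1 across per trip to cell block B, so moving all 7 needs at least 7 loaded trips out, with a return between consecutive ones — at least 13 crossings.
Since 11 < 13, 11 crossings cannot be enough. (The shortest complete plan in fact takes 13:)
1. Guard goes to cell block B with the knight.
2. Guard goes back to cell block A alone.
3. Guard goes to cell block B with the dwarf.
4. Guard goes back to cell block A alone.
5. Guard goes to cell block B with the rogue.
6. Guard goes back to cell block A alone.
7. Guard goes to cell block B with the mage.
8. Guard goes back to cell block A alone.
9. Guard goes to cell block B with the goblin.
10. Guard goes back to cell block A alone.
11. Guard goes to cell block B with the cleric.
12. Guard goes back to cell block A alone.
13. Guard goes to cell block B with the paladin.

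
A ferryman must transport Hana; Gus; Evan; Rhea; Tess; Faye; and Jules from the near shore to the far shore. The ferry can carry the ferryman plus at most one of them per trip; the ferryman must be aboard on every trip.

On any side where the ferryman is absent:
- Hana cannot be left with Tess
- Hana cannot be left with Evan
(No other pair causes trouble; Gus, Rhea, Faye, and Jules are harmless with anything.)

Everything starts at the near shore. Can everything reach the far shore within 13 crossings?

Counting alone: the ferryman can take at most 1 across per trip to the far shore, so moving all 7 needs at least 7 loaded trips out, with a return between consecutive ones — at least 13 crossings.
The safety rule pushes this higher. Following every safe sequence of crossings, the most of the 7 that can be at the far shore as the ferry arrives there on crossing 13 is 6 — never all 7.
So the move cannot be finished within 13 crossings. (The shortest complete plan takes 15:)
1. Ferryman goes to the far shore with Hana.  [the near shore: Evan, Faye, Gus, Jules, Rhea, Tess | the far shore: Hana]
2. Ferryman goes back to the near shore alone.  [the near shore: Evan, Faye, Gus, Jules, Rhea, Tess | the far shore: Hana]
3. Ferryman goes to the far shore with Gus.  [the near shore: Evan, Faye, Jules, Rhea, Tess | the far shore: Gus, Hana]
4. Ferryman goes back to the near shore alone.  [the near shore: Evan, Faye, Jules, Rhea, Tess | the far shore: Gus, Hana]
5. Ferryman goes to the far shore with Evan.  [the near shore: Faye, Jules, Rhea, Tess | the far shore: Evan, Gus, Hana]
6. Ferryman goes back to the near shore with Hana.  [the near shore: Faye, Hana, Jules, Rhea, Tess | the far shore: Evan, Gus]
7. Ferryman goes to the far shore with Tess.  [the near shore: Faye, Hana, Jules, Rhea | the far shore: Evan, Gus, Tess]
8. Ferryman goes back to the near shore alone.  [the near shore: Faye, Hana, Jules, Rhea | the far shore: Evan, Gus, Tess]
9. Ferryman goes to the far shore with Rhea.  [the near shore: Faye, Hana, Jules | the far shore: Evan, Gus, Rhea, Tess]
10. Ferryman goes back to the near shore alone.  [the near shore: Faye, Hana, Jules | the far shore: Evan, Gus, Rhea, Tess]
11. Ferryman goes to the far shore with Faye.  [the near shore: Hana, Jules | the far shore: Evan, Faye, Gus, Rhea, Tess]
12. Ferryman goes back to the near shore alone.  [the near shore: Hana, Jules | the far shore: Evan, Faye, Gus, Rhea, Tess]
13. Ferryman goes to the far shore with Jules.  [the near shore: Hana | the far shore: Evan, Faye, Gus, Jules, Rhea, Tess]
14. Ferryman goes back to the near shore alone.  [the near shore: Hana | the far shore: Evan, Faye, Gus, Jules, Rhea, Tess]
15. Ferryman goes to the far shore with Hana.  [the near shore: — | the far shore: Evan, Faye, Gus, Hana, Jules, Rhea, Tess]

No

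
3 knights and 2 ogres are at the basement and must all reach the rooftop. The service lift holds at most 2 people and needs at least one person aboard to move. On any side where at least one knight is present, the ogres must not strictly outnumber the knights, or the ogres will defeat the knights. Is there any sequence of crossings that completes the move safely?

Yes

1. 2 ogres → the rooftop.  (the basement: 3K 0O; the rooftop: 0K 2O)
2. 1 ogre ← the basement.  (the basement: 3K 1O; the rooftop: 0K 1O)
3. 2 knights → the rooftop.  (the basement: 1K 1O; the rooftop: 2K 1O)
4. 1 knight ← the basement.  (the basement: 2K 1O; the rooftop: 1K 1O)
5. 1 knight and 1 ogre → the rooftop.  (the basement: 1K 0O; the rooftop: 2K 2O)
6. 1 ogre ← the basement.  (the basement: 1K 1O; the rooftop: 2K 1O)
7. 1 knight and 1 ogre → the rooftop.  (the basement: 0K 0O; the rooftop: 3K 2O)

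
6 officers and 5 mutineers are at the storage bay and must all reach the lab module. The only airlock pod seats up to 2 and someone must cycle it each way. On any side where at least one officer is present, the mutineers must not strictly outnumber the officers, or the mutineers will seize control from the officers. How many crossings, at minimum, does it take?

Counting alone: each trip to the lab module takes at most 2 across and each return brings at least 1 back, so after t trips out (and t−1 returns) at most 2t − (t−1) of the 11 are across; that first reaches 11 at t = 10, so at least 19 crossings are needed.
The plan below uses exactly 19 crossings, so it is optimal:
1. 2 mutineers → the lab module.  (the storage bay: 6O 3M; the lab module: 0O 2M)
2. 1 mutineer ← the storage bay.  (the storage bay: 6O 4M; the lab module: 0O 1M)
3. 2 mutineers → the lab module.  (the storage bay: 6O 2M; the lab module: 0O 3M)
4. 1 mutineer ← the storage bay.  (the storage bay: 6O 3M; the lab module: 0O 2M)
5. 2 officers → the lab module.  (the storage bay: 4O 3M; the lab module: 2O 2M)
6. 1 mutineer ← the storage bay.  (the storage bay: 4O 4M; the lab module: 2O 1M)
7. 1 officer and 1 mutineer → the lab module.  (the storage bay: 3O 3M; the lab module: 3O 2M)
8. 1 officer ← the storage bay.  (the storage bay: 4O 3M; the lab module: 2O 2M)
9. 1 officer and 1 mutineer → the lab module.  (the storage bay: 3O 2M; the lab module: 3O 3M)
10. 1 mutineer ← the storage bay.  (the storage bay: 3O 3M; the lab module: 3O 2M)
11. 1 officer and 1 mutineer → the lab module.  (the storage bay: 2O 2M; the lab module: 4O 3M)
12. 1 officer ← the storage bay.  (the storage bay: 3O 2M; the lab module: 3O 3M)
13. 1 officer and 1 mutineer → the lab module.  (the storage bay: 2O 1M; the lab module: 4O 4M)
14. 1 mutineer ← the storage bay.  (the storage bay: 2O 2M; the lab module: 4O 3M)
15. 1 officer and 1 mutineer → the lab module.  (the storage bay: 1O 1M; the lab module: 5O 4M)
16. 1 officer ← the storage bay.  (the storage bay: 2O 1M; the lab module: 4O 4M)
17. 1 officer and 1 mutineer → the lab module.  (the storage bay: 1O 0M; the lab module: 5O 5M)
18. 1 mutineer ← the storage bay.  (the storage bay: 1O 1M; the lab module: 5O 4M)
19. 1 officer and 1 mutineer → the lab module.  (the storage bay: 0O 0M; the lab module: 6O 5M)

19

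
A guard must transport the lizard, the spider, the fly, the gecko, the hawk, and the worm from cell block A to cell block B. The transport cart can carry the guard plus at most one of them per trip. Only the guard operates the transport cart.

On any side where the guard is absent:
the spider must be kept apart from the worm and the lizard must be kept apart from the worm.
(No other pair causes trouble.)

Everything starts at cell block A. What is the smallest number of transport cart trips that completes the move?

13

Counting alone: the guard can take at most 1 across per trip to cell block B, so moving all 6 needs at least 6 loaded trips out, with a return between consecutive ones — at least 11 crossings.
The safety rule pushes this higher. Following every safe sequence of crossings, the most of the 6 that can be at cell block B as the transport cart arrives there on crossing 11 is 5 — never all 6.
So no plan with fewer than 13 crossings exists, and this one achieves 13:
1. Guard goes to cell block B with the worm.
2. Guard goes back to cell block A alone.
3. Guard goes to cell block B with the lizard.
4. Guard goes back to cell block A with the worm.
5. Guard goes to cell block B with the spider.
6. Guard goes back to cell block A alone.
7. Guard goes to cell block B with the fly.
8. Guard goes back to cell block A alone.
9. Guard goes to cell block B with the gecko.
10. Guard goes back to cell block A alone.
11. Guard goes to cell block B with the hawk.
12. Guard goes back to cell block A alone.
13. Guard goes to cell block B with the worm.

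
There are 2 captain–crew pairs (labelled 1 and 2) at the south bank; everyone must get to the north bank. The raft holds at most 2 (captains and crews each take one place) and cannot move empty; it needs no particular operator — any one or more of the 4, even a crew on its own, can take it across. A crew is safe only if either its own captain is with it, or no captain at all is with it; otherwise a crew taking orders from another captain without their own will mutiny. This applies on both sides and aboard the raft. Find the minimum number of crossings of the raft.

Counting alone: each trip to the north bank takes at most 2 across and each return brings at least 1 back, so after t trips out (and t−1 returns) at most 2t − (t−1) of the 4 are across; that first reaches 4 at t = 3, so at least 5 crossings are needed.
The plan below uses exactly 5 crossings, so it is optimal:
1. captain 1 and crew 1 cross → the north bank.
2. captain 1 crosses ← the south bank.
3. captain 1 and captain 2 cross → the north bank.
4. captain 2 crosses ← the south bank.
5. captain 2 and crew 2 cross → the north bank.

5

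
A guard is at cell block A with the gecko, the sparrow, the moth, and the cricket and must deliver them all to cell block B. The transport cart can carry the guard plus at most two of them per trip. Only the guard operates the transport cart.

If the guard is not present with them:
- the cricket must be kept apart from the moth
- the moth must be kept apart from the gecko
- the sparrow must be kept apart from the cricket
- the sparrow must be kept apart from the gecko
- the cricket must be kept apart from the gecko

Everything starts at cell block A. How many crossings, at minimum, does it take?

5

Counting alone: the guard can take at most 2 across per trip to cell block B, so moving all 4 needs at least 2 loaded trips out, with a return between consecutive ones — at least 3 crossings.
The safety rule pushes this higher. Following every safe sequence of crossings, the most of the 4 that can be at cell block B as the transport cart arrives there on crossing 3 is 3 — never all 4.
So no plan with fewer than 5 crossings exists, and this one achieves 5:
1. Guard goes to cell block B with the cricket and the gecko.
2. Guard goes back to cell block A with the gecko.
3. Guard goes to cell block B with the moth and the sparrow.
4. Guard goes back to cell block A with the cricket.
5. Guard goes to cell block B with the cricket and the gecko.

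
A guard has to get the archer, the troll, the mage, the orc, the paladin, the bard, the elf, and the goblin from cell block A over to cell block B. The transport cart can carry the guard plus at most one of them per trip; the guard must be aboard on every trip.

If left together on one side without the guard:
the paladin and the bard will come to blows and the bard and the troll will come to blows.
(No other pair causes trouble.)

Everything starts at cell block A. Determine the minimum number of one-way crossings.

Counting alone: the guard can take at most 1 across per trip to cell block B, so moving all 8 needs at least 8 loaded trips out, with a return between consecutive ones — at least 15 crossings.
The safety rule pushes this higher. Following every safe sequence of crossings, the most of the 8 that can be at cell block B as the transport cart arrives there on crossing 15 is 7 — never all 8.
So no plan with fewer than 17 crossings exists, and this one achieves 17:
1. Guard goes to cell block B with the bard.  [cell block A: the archer, the elf, the goblin, the mage, the orc, the paladin, the troll | cell block B: the bard]
2. Guard goes back to cell block A alone.  [cell block A: the archer, the elf, the goblin, the mage, the orc, the paladin, the troll | cell block B: the bard]
3. Guard goes to cell block B with the archer.  [cell block A: the elf, the goblin, the mage, the orc, the paladin, the troll | cell block B: the archer, the bard]
4. Guard goes back to cell block A alone.  [cell block A: the elf, the goblin, the mage, the orc, the paladin, the troll | cell block B: the archer, the bard]
5. Guard goes to cell block B with the troll.  [cell block A: the elf, the goblin, the mage, the orc, the paladin | cell block B: the archer, the bard, the troll]
6. Guard goes back to cell block A with the bard.  [cell block A: the bard, the elf, the goblin, the mage, the orc, the paladin | cell block B: the archer, the troll]
7. Guard goes to cell block B with the paladin.  [cell block A: the bard, the elf, the goblin, the mage, the orc | cell block B: the archer, the paladin, the troll]
8. Guard goes back to cell block A alone.  [cell block A: the bard, the elf, the goblin, the mage, the orc | cell block B: the archer, the paladin, the troll]
9. Guard goes to cell block B with the mage.  [cell block A: the bard, the elf, the goblin, the orc | cell block B: the archer, the mage, the paladin, the troll]
10. Guard goes back to cell block A alone.  [cell block A: the bard, the elf, the goblin, the orc | cell block B: the archer, the mage, the paladin, the troll]
11. Guard goes to cell block B with the orc.  [cell block A: the bard, the elf, the goblin | cell block B: the archer, the mage, the orc, the paladin, the troll]
12. Guard goes back to cell block A alone.  [cell block A: the bard, the elf, the goblin | cell block B: the archer, the mage, the orc, the paladin, the troll]
13. Guard goes to cell block B with the elf.  [cell block A: the bard, the goblin | cell block B: the archer, the elf, the mage, the orc, the paladin, the troll]
14. Guard goes back to cell block A alone.  [cell block A: the bard, the goblin | cell block B: the archer, the elf, the mage, the orc, the paladin, the troll]
15. Guard goes to cell block B with the goblin.  [cell block A: the bard | cell block B: the archer, the elf, the goblin, the mage, the orc, the paladin, the troll]
16. Guard goes back to cell block A alone.  [cell block A: the bard | cell block B: the archer, the elf, the goblin, the mage, the orc, the paladin, the troll]
17. Guard goes to cell block B with the bard.  [cell block A: — | cell block B: the archer, the bard, the elf, the goblin, the mage, the orc, the paladin, the troll]

17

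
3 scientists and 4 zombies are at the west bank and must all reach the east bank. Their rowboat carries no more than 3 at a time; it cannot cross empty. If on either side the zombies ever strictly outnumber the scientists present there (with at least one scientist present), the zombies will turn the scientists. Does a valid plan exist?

The zombies already outnumber the scientists at the west bank before anyone moves, so the starting position itself is disallowed.

No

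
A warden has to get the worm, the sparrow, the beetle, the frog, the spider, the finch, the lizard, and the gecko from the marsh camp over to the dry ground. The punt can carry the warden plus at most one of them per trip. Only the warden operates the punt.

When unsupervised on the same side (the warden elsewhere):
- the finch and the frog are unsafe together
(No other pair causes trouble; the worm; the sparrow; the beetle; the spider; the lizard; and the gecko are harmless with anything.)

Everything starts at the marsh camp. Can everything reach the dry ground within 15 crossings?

Yes

Yes — this plan uses 15 crossings (≤ 15):
1. Warden goes to the dry ground with the frog.
2. Warden goes back to the marsh camp alone.
3. Warden goes to the dry ground with the worm.
4. Warden goes back to the marsh camp alone.
5. Warden goes to the dry ground with the sparrow.
6. Warden goes back to the marsh camp alone.
7. Warden goes to the dry ground with the beetle.
8. Warden goes back to the marsh camp alone.
9. Warden goes to the dry ground with the spider.
10. Warden goes back to the marsh camp alone.
11. Warden goes to the dry ground with the lizard.
12. Warden goes back to the marsh camp alone.
13. Warden goes to the dry ground with the gecko.
14. Warden goes back to the marsh camp alone.
15. Warden goes to the dry ground with the finch.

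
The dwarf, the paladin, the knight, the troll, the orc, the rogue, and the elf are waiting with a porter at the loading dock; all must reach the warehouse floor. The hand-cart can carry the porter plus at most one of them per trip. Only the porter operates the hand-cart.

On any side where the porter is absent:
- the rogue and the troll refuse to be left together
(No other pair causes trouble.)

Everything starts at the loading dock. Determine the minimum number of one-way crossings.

13

Counting alone: the porter can take at most 1 across per trip to the warehouse floor, so moving all 7 needs at least 7 loaded trips out, with a return between consecutive ones — at least 13 crossings.
The plan below uses exactly 13 crossings, so it is optimal:
1. Porter goes to the warehouse floor with the troll.
2. Porter goes back to the loading dock alone.
3. Porter goes to the warehouse floor with the dwarf.
4. Porter goes back to the loading dock alone.
5. Porter goes to the warehouse floor with the paladin.
6. Porter goes back to the loading dock alone.
7. Porter goes to the warehouse floor with the knight.
8. Porter goes back to the loading dock alone.
9. Porter goes to the warehouse floor with the orc.
10. Porter goes back to the loading dock alone.
11. Porter goes to the warehouse floor with the elf.
12. Porter goes back to the loading dock alone.
13. Porter goes to the warehouse floor with the rogue.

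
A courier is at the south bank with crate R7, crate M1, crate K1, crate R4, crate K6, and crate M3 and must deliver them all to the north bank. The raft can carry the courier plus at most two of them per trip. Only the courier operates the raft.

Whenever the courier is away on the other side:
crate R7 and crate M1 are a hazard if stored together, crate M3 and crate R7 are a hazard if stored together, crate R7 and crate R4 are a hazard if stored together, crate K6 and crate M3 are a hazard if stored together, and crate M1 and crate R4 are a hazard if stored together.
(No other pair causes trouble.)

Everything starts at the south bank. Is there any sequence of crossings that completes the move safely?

No

Whatever the first load, the items left behind include a forbidden pair without the courier. No opening move is safe, so no plan exists.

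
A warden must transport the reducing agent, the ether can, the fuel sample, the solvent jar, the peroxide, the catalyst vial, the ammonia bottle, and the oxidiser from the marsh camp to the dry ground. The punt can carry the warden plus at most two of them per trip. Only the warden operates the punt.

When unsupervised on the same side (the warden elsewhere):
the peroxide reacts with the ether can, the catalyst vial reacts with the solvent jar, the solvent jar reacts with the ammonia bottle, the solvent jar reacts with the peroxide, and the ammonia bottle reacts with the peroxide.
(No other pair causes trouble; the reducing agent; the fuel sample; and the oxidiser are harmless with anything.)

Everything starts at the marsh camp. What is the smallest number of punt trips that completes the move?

13

Counting alone: the warden can take at most 2 across per trip to the dry ground, so moving all 8 needs at least 4 loaded trips out, with a return between consecutive ones — at least 7 crossings.
The safety rule pushes this higher. Following every safe sequence of crossings, the most of the 8 that can be at the dry ground as the punt arrives there on crossings 7, 9, 11 is 5, 6, 7 respectively — never all 8.
So no plan with fewer than 13 crossings exists, and this one achieves 13:
1. Warden goes to the dry ground with the peroxide and the solvent jar.
2. Warden goes back to the marsh camp with the solvent jar.
3. Warden goes to the dry ground with the reducing agent and the solvent jar.
4. Warden goes back to the marsh camp with the solvent jar.
5. Warden goes to the dry ground with the ether can and the solvent jar.
6. Warden goes back to the marsh camp with the peroxide.
7. Warden goes to the dry ground with the fuel sample and the peroxide.
8. Warden goes back to the marsh camp with the peroxide.
9. Warden goes to the dry ground with the oxidiser and the peroxide.
10. Warden goes back to the marsh camp with the peroxide.
11. Warden goes to the dry ground with the ammonia bottle and the catalyst vial.
12. Warden goes back to the marsh camp with the solvent jar.
13. Warden goes to the dry ground with the peroxide and the solvent jar.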